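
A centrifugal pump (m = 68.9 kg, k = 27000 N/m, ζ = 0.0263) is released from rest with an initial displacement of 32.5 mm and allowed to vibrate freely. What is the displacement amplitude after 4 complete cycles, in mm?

16.8 mm

Logarithmic decrement δ = 2πζ/√(1 − ζ²) = 2π × 0.02630/√(1 − 0.000692) = 0.1653.
After n cycles, x_n/x₀ = e^(−nδ), so x_4 = 32.5 × e^(−4 × 0.1653) = 32.5 × 0.5162 = 16.78 mm.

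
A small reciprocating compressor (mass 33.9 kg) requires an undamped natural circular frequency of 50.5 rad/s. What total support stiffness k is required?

86500 N/m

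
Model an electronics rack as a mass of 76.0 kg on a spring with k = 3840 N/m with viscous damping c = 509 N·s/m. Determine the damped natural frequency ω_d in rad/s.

ω_n = √(k/m) = √(3840/76.0) = 7.108 rad/s.
Critical damping c_c = 2√(k·m) = 2√(3840 × 76.0) = 1080 N·s/m, so ζ = c/c_c = 509/1080 = 0.4711.
ω_d = ω_n√(1 − ζ²) = 7.108 × √(1 − 0.222) = 6.270 rad/s.

6.27 rad/s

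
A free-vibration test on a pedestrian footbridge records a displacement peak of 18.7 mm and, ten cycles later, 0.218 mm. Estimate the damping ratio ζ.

0.0707

Logarithmic decrement δ = (1/n)·ln(x₀/x_n) = (1/10)·ln(18.7/0.218) = (1/10)·ln(85.78) = 0.4452.
ζ = δ/√(4π² + δ²) = 0.4452/√(39.48 + 0.198) = 0.4452/6.299 = 0.07068.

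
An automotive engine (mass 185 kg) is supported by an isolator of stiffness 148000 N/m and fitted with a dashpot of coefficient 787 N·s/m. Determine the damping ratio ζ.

ω_n = √(k/m) = √(148000/185) = 28.28 rad/s.
Critical damping c_c = 2√(k·m) = 2√(148000 × 185) = 10470 N·s/m, so ζ = c/c_c = 787/10470 = 0.07520.

0.0752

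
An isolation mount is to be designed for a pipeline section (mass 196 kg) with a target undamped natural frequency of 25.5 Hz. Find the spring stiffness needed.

5030000 N/m

ω_n = 2πf_n = 2π × 25.5 = 160.2 rad/s.
k = m·ω_n² = 196 × 160.2² = 196 × 25670 = 5031000 N/m.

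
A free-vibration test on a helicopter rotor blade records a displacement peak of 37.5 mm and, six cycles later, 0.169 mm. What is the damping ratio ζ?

Logarithmic decrement δ = (1/n)·ln(x₀/x_n) = (1/6)·ln(37.5/0.169) = (1/6)·ln(221.9) = 0.9004.
ζ = δ/√(4π² + δ²) = 0.9004/√(39.48 + 0.811) = 0.9004/6.347 = 0.1418.

0.142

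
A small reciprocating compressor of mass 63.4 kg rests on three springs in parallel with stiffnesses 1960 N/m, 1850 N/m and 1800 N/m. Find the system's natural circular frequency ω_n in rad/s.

9.41 rad/s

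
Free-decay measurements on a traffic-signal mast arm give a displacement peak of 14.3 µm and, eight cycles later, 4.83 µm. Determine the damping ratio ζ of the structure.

Logarithmic decrement δ = (1/n)·ln(x₀/x_n) = (1/8)·ln(14.3/4.83) = (1/8)·ln(2.961) = 0.1357.
ζ = δ/√(4π² + δ²) = 0.1357/√(39.48 + 0.0184) = 0.1357/6.285 = 0.02159.

0.0216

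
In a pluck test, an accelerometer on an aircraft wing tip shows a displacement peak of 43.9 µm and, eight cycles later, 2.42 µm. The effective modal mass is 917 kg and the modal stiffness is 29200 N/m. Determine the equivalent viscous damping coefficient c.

596 N·s/m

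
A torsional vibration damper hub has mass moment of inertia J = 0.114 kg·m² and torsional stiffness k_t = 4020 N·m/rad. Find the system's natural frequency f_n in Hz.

29.9 Hz

ω_n = √(k_t/J) = √(4020/0.114) = √35260 = 187.8 rad/s.
f_n = ω_n/(2π) = 187.8/6.283 = 29.89 Hz.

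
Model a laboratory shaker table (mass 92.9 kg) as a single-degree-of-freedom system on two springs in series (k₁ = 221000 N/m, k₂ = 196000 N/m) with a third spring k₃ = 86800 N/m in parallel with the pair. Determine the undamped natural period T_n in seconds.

0.139 s

Series pair: k_s = k₁k₂/(k₁+k₂) = (221000)(196000)/(221000 + 196000) = 103900 N/m. In parallel with k₃: k_eq = 103900 + 86800 = 190700 N/m.
ω_n = √(k_eq/m) = √(190700/92.9) = √2052 = 45.30 rad/s.
T_n = 2π/ω_n = 6.283/45.30 = 0.1387 s.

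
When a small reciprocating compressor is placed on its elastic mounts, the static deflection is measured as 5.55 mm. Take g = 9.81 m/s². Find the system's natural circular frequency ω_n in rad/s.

42.0 rad/s

ω_n = √(g/δ_st) = √(9.81/0.00555) = √1768 = 42.04 rad/s.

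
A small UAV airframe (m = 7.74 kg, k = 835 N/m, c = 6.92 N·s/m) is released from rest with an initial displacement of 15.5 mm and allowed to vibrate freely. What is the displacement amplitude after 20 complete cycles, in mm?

ζ = c/(2√(km)) = 6.92/(2√(835 × 7.74)) = 6.92/160.8 = 0.04304.
Logarithmic decrement δ = 2πζ/√(1 − ζ²) = 2π × 0.04304/√(1 − 0.00185) = 0.2707.
After n cycles, x_n/x₀ = e^(−nδ), so x_20 = 15.5 × e^(−20 × 0.2707) = 15.5 × 0.004456 = 0.06907 mm.

0.0691 mm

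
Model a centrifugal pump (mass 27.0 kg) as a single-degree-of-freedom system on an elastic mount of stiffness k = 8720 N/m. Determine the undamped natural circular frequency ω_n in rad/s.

ω_n = √(k/m) = √(8720/27.0) = √323.0 = 17.97 rad/s.

18.0 rad/s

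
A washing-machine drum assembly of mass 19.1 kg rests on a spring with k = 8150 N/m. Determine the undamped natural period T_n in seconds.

0.304 s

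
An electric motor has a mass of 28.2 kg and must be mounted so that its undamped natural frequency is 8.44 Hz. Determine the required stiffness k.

79300 N/m

ω_n = 2πf_n = 2π × 8.44 = 53.03 rad/s.
k = m·ω_n² = 28.2 × 53.03² = 28.2 × 2812 = 79300 N/m.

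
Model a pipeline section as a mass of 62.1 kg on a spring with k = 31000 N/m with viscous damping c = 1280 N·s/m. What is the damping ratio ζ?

ω_n = √(k/m) = √(31000/62.1) = 22.34 rad/s.
Critical damping c_c = 2√(k·m) = 2√(31000 × 62.1) = 2775 N·s/m, so ζ = c/c_c = 1280/2775 = 0.4613.

0.461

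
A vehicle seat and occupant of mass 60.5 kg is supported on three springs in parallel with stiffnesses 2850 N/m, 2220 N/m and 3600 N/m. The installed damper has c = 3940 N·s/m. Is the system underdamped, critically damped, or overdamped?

overdamped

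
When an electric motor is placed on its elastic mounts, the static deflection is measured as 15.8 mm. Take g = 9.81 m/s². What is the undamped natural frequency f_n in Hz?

3.97 Hz

ω_n = √(g/δ_st) = √(9.81/0.0158) = √620.9 = 24.92 rad/s.
f_n = ω_n/(2π) = 24.92/6.283 = 3.966 Hz.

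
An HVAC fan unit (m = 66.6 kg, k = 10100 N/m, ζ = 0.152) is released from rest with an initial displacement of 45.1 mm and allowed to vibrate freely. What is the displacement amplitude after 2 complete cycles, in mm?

6.53 mm

Logarithmic decrement δ = 2πζ/√(1 − ζ²) = 2π × 0.1520/√(1 − 0.0231) = 0.9663.
After n cycles, x_n/x₀ = e^(−nδ), so x_2 = 45.1 × e^(−2 × 0.9663) = 45.1 × 0.1448 = 6.530 mm.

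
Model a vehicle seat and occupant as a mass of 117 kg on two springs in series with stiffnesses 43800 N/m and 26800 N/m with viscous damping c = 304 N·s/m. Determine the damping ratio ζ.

Series springs: 1/k_eq = 1/43800 + 1/26800 = 6.014×10^-5, so k_eq = 16630 N/m.
ω_n = √(k_eq/m) = √(16630/117) = 11.92 rad/s.
Critical damping c_c = 2√(k_eq·m) = 2√(16630 × 117) = 2789 N·s/m, so ζ = c/c_c = 304/2789 = 0.1090.

0.109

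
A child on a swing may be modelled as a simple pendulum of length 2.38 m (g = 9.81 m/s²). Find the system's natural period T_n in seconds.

For a simple pendulum ω_n = √(g/L) = √(9.81/2.38) = √4.122 = 2.030 rad/s.
T_n = 2π/ω_n = 6.283/2.030 = 3.095 s.

3.09 s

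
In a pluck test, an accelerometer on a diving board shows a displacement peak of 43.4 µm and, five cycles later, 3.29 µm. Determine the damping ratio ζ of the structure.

Logarithmic decrement δ = (1/n)·ln(x₀/x_n) = (1/5)·ln(43.4/3.29) = (1/5)·ln(13.19) = 0.5159.
ζ = δ/√(4π² + δ²) = 0.5159/√(39.48 + 0.266) = 0.5159/6.304 = 0.08183.

0.0818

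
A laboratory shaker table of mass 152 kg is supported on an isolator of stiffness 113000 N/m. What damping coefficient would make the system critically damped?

c_c = 2√(k·m) = 2√(113000 × 152) = 2 × 4144 = 8289 N·s/m.

8290 N·s/m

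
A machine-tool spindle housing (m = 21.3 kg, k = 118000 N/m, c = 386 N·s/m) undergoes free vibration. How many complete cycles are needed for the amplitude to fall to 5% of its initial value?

ζ = c/(2√(km)) = 386/(2√(118000 × 21.3)) = 386/3171 = 0.1217.
Logarithmic decrement δ = 2πζ/√(1 − ζ²) = 2π × 0.1217/√(1 − 0.0148) = 0.7706.
x_n/x₀ = e^(−nδ) ≤ 0.05; take ln: n ≥ ln(1/0.05)/δ = 2.996/0.7706 = 3.887.
So 4 complete cycles are required.

4 cycles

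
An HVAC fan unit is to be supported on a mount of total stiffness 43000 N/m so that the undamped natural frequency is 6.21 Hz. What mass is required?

28.2 kg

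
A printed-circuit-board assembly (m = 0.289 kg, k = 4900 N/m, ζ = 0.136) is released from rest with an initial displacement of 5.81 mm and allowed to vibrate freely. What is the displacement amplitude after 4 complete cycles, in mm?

0.184 mm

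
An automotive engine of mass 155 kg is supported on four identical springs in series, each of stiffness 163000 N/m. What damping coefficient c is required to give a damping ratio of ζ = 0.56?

2810 N·s/m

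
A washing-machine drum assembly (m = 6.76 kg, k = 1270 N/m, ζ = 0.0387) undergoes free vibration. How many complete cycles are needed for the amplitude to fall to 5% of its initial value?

Logarithmic decrement δ = 2πζ/√(1 − ζ²) = 2π × 0.03870/√(1 − 0.00150) = 0.2433.
x_n/x₀ = e^(−nδ) ≤ 0.05; take ln: n ≥ ln(1/0.05)/δ = 2.996/0.2433 = 12.31.
So 13 complete cycles are required.

13 cycles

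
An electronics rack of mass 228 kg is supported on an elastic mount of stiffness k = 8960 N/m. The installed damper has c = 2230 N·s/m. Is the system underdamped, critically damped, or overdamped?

underdamped

c_c = 2√(k·m) = 2859 N·s/m; ζ = c/c_c = 2230/2859 = 0.780.
Since ζ < 1 the system is underdamped.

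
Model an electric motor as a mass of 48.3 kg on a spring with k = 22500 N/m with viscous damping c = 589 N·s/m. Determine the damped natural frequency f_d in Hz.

ω_n = √(k/m) = √(22500/48.3) = 21.58 rad/s.
Critical damping c_c = 2√(k·m) = 2√(22500 × 48.3) = 2085 N·s/m, so ζ = c/c_c = 589/2085 = 0.2825.
ω_d = ω_n√(1 − ζ²) = 21.58 × √(1 − 0.0798) = 20.70 rad/s.
f_d = ω_d/(2π) = 3.295 Hz.

3.30 Hz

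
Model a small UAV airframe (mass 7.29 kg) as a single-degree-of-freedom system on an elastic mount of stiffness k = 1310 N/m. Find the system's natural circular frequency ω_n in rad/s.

ω_n = √(k/m) = √(1310/7.29) = √179.7 = 13.41 rad/s.

13.4 rad/s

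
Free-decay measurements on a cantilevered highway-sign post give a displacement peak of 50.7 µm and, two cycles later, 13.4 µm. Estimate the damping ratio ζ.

Logarithmic decrement δ = (1/n)·ln(x₀/x_n) = (1/2)·ln(50.7/13.4) = (1/2)·ln(3.784) = 0.6653.
ζ = δ/√(4π² + δ²) = 0.6653/√(39.48 + 0.443) = 0.6653/6.318 = 0.1053.

0.105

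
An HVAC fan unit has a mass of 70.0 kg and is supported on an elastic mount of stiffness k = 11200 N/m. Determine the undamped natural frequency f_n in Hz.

2.01 Hz

ω_n = √(k/m) = √(11200/70.0) = √160.0 = 12.65 rad/s.
f_n = ω_n/(2π) = 12.65/6.283 = 2.013 Hz.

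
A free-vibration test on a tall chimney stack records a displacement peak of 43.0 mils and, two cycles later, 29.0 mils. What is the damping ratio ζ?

Logarithmic decrement δ = (1/n)·ln(x₀/x_n) = (1/2)·ln(43.0/29.0) = (1/2)·ln(1.483) = 0.1970.
ζ = δ/√(4π² + δ²) = 0.1970/√(39.48 + 0.0388) = 0.1970/6.286 = 0.03133.

0.0313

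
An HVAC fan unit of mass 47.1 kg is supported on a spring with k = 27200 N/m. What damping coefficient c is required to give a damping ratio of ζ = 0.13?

294 N·s/m

c_c = 2√(k·m) = 2√(27200 × 47.1) = 2264 N·s/m.
c = ζ·c_c = 0.13 × 2264 = 294.3 N·s/m.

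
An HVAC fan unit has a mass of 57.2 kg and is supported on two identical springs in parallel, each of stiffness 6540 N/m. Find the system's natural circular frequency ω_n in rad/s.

15.1 rad/s

Parallel springs add: k_eq = 2 × 6540 = 13080 N/m.
ω_n = √(k_eq/m) = √(13080/57.2) = √228.7 = 15.12 rad/s.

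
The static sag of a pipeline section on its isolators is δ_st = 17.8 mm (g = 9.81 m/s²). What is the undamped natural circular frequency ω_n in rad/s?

23.5 rad/s

ω_n = √(g/δ_st) = √(9.81/0.0178) = √551.1 = 23.48 rad/s.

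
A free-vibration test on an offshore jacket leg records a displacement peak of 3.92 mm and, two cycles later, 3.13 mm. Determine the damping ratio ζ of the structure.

0.0179

Logarithmic decrement δ = (1/n)·ln(x₀/x_n) = (1/2)·ln(3.92/3.13) = (1/2)·ln(1.252) = 0.1125.
ζ = δ/√(4π² + δ²) = 0.1125/√(39.48 + 0.0127) = 0.1125/6.284 = 0.01791.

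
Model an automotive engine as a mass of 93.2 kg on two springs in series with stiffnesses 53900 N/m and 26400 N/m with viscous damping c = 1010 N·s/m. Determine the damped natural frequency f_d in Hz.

Series springs: 1/k_eq = 1/53900 + 1/26400 = 5.643×10^-5, so k_eq = 17720 N/m.
ω_n = √(k_eq/m) = √(17720/93.2) = 13.79 rad/s.
Critical damping c_c = 2√(k_eq·m) = 2√(17720 × 93.2) = 2570 N·s/m, so ζ = c/c_c = 1010/2570 = 0.3930.
ω_d = ω_n√(1 − ζ²) = 13.79 × √(1 − 0.154) = 12.68 rad/s.
f_d = ω_d/(2π) = 2.018 Hz.

2.02 Hz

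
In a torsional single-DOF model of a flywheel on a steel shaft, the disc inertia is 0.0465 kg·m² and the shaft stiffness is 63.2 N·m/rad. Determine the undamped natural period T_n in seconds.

ω_n = √(k_t/J) = √(63.2/0.0465) = √1359 = 36.87 rad/s.
T_n = 2π/ω_n = 6.283/36.87 = 0.1704 s.

0.170 s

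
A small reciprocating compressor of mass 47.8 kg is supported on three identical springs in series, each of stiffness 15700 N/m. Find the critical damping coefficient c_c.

Series springs: 1/k_eq = 3/15700, so k_eq = 15700/3 = 5233 N/m.
c_c = 2√(k_eq·m) = 2√(5233 × 47.8) = 2 × 500.2 = 1000 N·s/m.

1000 N·s/m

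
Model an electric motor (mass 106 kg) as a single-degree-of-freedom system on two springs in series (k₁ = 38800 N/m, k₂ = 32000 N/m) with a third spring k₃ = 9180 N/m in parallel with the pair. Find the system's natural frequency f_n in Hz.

2.53 Hz

Series pair: k_s = k₁k₂/(k₁+k₂) = (38800)(32000)/(38800 + 32000) = 17540 N/m. In parallel with k₃: k_eq = 17540 + 9180 = 26720 N/m.
ω_n = √(k_eq/m) = √(26720/106) = √252.0 = 15.88 rad/s.
f_n = ω_n/(2π) = 15.88/6.283 = 2.527 Hz.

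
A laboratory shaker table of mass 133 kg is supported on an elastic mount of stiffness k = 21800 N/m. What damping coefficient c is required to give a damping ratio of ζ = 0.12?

c_c = 2√(k·m) = 2√(21800 × 133) = 3406 N·s/m.
c = ζ·c_c = 0.12 × 3406 = 408.7 N·s/m.

409 N·s/m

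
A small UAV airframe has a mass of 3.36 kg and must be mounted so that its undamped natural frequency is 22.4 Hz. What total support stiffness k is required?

66600 N/m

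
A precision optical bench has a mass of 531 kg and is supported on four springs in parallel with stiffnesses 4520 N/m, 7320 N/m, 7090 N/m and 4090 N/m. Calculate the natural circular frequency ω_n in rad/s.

Parallel springs add: k_eq = 4520 + 7320 + 7090 + 4090 = 23020 N/m.
ω_n = √(k_eq/m) = √(23020/531) = √43.35 = 6.584 rad/s.

6.58 rad/s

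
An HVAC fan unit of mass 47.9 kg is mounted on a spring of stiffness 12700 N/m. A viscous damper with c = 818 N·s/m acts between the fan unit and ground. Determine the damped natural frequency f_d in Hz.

ω_n = √(k/m) = √(12700/47.9) = 16.28 rad/s.
Critical damping c_c = 2√(k·m) = 2√(12700 × 47.9) = 1560 N·s/m, so ζ = c/c_c = 818/1560 = 0.5244.
ω_d = ω_n√(1 − ζ²) = 16.28 × √(1 − 0.275) = 13.86 rad/s.
f_d = ω_d/(2π) = 2.207 Hz.

2.21 Hz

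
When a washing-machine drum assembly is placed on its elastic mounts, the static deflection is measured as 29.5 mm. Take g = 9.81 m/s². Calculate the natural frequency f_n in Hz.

2.90 Hz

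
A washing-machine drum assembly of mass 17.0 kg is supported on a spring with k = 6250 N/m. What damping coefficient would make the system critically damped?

c_c = 2√(k·m) = 2√(6250 × 17.0) = 2 × 326.0 = 651.9 N·s/m.

652 N·s/m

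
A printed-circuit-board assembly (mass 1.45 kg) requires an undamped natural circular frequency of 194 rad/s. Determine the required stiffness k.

k = m·ω_n² = 1.45 × 194.0² = 1.45 × 37640 = 54570 N/m.

54600 N/m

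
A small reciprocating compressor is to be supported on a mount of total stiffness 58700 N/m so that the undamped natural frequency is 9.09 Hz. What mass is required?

18.0 kg

ω_n = 2πf_n = 2π × 9.09 = 57.11 rad/s.
m = k/ω_n² = 58700/57.11² = 58700/3262 = 17.99 kg.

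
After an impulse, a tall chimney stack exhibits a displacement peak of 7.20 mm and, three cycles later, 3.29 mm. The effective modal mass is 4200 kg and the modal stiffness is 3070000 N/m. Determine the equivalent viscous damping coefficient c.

Logarithmic decrement δ = (1/n)·ln(x₀/x_n) = (1/3)·ln(7.20/3.29) = (1/3)·ln(2.188) = 0.2611.
ζ = δ/√(4π² + δ²) = 0.2611/√(39.48 + 0.0682) = 0.2611/6.289 = 0.04151.
c = ζ · 2√(km) = 0.04151 × 2√(3070000 × 4200) = 0.04151 × 227100 = 9428 N·s/m.

9430 N·s/m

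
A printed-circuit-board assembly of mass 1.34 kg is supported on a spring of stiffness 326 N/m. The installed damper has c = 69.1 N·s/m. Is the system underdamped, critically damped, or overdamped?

overdamped

c_c = 2√(k·m) = 41.80 N·s/m; ζ = c/c_c = 69.1/41.80 = 1.65.
Since ζ > 1 the system is overdamped.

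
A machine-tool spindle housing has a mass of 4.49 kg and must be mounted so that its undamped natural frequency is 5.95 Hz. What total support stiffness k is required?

6280 N/m

ω_n = 2πf_n = 2π × 5.95 = 37.38 rad/s.
k = m·ω_n² = 4.49 × 37.38² = 4.49 × 1398 = 6275 N/m.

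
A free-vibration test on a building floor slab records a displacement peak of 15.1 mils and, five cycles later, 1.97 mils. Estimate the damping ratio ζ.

0.0647

Logarithmic decrement δ = (1/n)·ln(x₀/x_n) = (1/5)·ln(15.1/1.97) = (1/5)·ln(7.665) = 0.4073.
ζ = δ/√(4π² + δ²) = 0.4073/√(39.48 + 0.166) = 0.4073/6.296 = 0.06469.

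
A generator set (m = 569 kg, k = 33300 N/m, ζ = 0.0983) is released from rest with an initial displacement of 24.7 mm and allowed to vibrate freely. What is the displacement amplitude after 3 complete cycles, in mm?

3.84 mm

Logarithmic decrement δ = 2πζ/√(1 − ζ²) = 2π × 0.09830/√(1 − 0.00966) = 0.6206.
After n cycles, x_n/x₀ = e^(−nδ), so x_3 = 24.7 × e^(−3 × 0.6206) = 24.7 × 0.1554 = 3.838 mm.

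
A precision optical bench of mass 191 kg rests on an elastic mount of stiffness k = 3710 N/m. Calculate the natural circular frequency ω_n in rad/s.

4.41 rad/s

ω_n = √(k/m) = √(3710/191) = √19.42 = 4.407 rad/s.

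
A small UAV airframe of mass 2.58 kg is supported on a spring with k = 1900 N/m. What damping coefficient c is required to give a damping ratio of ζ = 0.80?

112 N·s/m

c_c = 2√(k·m) = 2√(1900 × 2.58) = 140.0 N·s/m.
c = ζ·c_c = 0.80 × 140.0 = 112.0 N·s/m.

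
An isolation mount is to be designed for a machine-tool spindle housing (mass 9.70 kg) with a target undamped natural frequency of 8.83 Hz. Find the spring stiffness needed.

29900 N/m

ω_n = 2πf_n = 2π × 8.83 = 55.48 rad/s.
k = m·ω_n² = 9.70 × 55.48² = 9.70 × 3078 = 29860 N/m.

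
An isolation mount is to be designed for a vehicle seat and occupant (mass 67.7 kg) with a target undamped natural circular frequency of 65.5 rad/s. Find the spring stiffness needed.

k = m·ω_n² = 67.7 × 65.50² = 67.7 × 4290 = 290400 N/m.

290000 N/m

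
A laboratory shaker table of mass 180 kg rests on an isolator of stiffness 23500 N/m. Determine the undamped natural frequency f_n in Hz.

ω_n = √(k/m) = √(23500/180) = √130.6 = 11.43 rad/s.
f_n = ω_n/(2π) = 11.43/6.283 = 1.819 Hz.

1.82 Hz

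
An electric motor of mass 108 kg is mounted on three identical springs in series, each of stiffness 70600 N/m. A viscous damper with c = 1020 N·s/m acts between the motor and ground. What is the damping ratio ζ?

Series springs: 1/k_eq = 3/70600, so k_eq = 70600/3 = 23530 N/m.
ω_n = √(k_eq/m) = √(23530/108) = 14.76 rad/s.
Critical damping c_c = 2√(k_eq·m) = 2√(23530 × 108) = 3188 N·s/m, so ζ = c/c_c = 1020/3188 = 0.3199.

0.320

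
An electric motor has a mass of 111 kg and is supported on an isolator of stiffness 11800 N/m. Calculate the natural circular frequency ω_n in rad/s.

ω_n = √(k/m) = √(11800/111) = √106.3 = 10.31 rad/s.

10.3 rad/s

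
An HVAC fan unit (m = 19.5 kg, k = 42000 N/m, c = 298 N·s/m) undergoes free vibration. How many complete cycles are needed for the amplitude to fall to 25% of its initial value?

2 cycles

ζ = c/(2√(km)) = 298/(2√(42000 × 19.5)) = 298/1810 = 0.1646.
Logarithmic decrement δ = 2πζ/√(1 − ζ²) = 2π × 0.1646/√(1 − 0.0271) = 1.049.
x_n/x₀ = e^(−nδ) ≤ 0.25; take ln: n ≥ ln(1/0.25)/δ = 1.386/1.049 = 1.322.
So 2 complete cycles are required.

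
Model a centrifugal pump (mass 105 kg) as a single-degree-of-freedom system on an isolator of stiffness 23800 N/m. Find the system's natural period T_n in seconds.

0.417 s

ω_n = √(k/m) = √(23800/105) = √226.7 = 15.06 rad/s.
T_n = 2π/ω_n = 6.283/15.06 = 0.4173 s.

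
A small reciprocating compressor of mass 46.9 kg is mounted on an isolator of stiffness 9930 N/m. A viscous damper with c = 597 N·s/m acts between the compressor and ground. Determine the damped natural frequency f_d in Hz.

2.08 Hz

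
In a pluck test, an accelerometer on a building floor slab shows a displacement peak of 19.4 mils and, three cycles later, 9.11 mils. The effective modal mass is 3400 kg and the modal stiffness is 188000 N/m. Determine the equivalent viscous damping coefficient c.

2030 N·s/m

Logarithmic decrement δ = (1/n)·ln(x₀/x_n) = (1/3)·ln(19.4/9.11) = (1/3)·ln(2.130) = 0.2520.
ζ = δ/√(4π² + δ²) = 0.2520/√(39.48 + 0.0635) = 0.2520/6.288 = 0.04007.
c = ζ · 2√(km) = 0.04007 × 2√(188000 × 3400) = 0.04007 × 50560 = 2026 N·s/m.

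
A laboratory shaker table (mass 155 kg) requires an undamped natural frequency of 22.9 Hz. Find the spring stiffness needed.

3210000 N/m

ω_n = 2πf_n = 2π × 22.9 = 143.9 rad/s.
k = m·ω_n² = 155 × 143.9² = 155 × 20700 = 3209000 N/m.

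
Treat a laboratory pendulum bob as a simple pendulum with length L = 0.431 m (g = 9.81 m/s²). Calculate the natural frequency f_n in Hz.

For a simple pendulum ω_n = √(g/L) = √(9.81/0.431) = √22.76 = 4.771 rad/s.
f_n = ω_n/(2π) = 4.771/6.283 = 0.7593 Hz.

0.759 Hz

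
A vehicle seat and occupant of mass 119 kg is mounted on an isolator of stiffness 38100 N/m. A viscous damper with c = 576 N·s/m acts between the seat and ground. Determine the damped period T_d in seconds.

0.354 s

ω_n = √(k/m) = √(38100/119) = 17.89 rad/s.
Critical damping c_c = 2√(k·m) = 2√(38100 × 119) = 4259 N·s/m, so ζ = c/c_c = 576/4259 = 0.1353.
ω_d = ω_n√(1 − ζ²) = 17.89 × √(1 − 0.0183) = 17.73 rad/s.
T_d = 2π/ω_d = 0.3544 s.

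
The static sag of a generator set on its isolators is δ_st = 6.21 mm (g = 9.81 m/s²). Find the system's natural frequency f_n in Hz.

6.33 Hz

ω_n = √(g/δ_st) = √(9.81/0.00621) = √1580 = 39.75 rad/s.
f_n = ω_n/(2π) = 39.75/6.283 = 6.326 Hz.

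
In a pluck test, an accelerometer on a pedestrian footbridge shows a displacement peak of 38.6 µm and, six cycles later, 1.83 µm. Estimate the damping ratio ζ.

Logarithmic decrement δ = (1/n)·ln(x₀/x_n) = (1/6)·ln(38.6/1.83) = (1/6)·ln(21.09) = 0.5082.
ζ = δ/√(4π² + δ²) = 0.5082/√(39.48 + 0.258) = 0.5082/6.304 = 0.08061.

0.0806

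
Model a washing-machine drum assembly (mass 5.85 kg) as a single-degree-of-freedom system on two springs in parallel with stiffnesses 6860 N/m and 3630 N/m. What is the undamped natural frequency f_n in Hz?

6.74 Hz

Parallel springs add: k_eq = 6860 + 3630 = 10490 N/m.
ω_n = √(k_eq/m) = √(10490/5.85) = √1793 = 42.35 rad/s.
f_n = ω_n/(2π) = 42.35/6.283 = 6.740 Hz.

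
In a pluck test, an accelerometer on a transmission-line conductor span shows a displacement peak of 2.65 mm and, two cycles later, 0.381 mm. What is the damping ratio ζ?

0.153

Logarithmic decrement δ = (1/n)·ln(x₀/x_n) = (1/2)·ln(2.65/0.381) = (1/2)·ln(6.955) = 0.9698.
ζ = δ/√(4π² + δ²) = 0.9698/√(39.48 + 0.940) = 0.9698/6.358 = 0.1525.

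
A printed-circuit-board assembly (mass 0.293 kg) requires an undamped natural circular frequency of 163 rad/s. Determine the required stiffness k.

k = m·ω_n² = 0.293 × 163.0² = 0.293 × 26570 = 7785 N/m.

7780 N/m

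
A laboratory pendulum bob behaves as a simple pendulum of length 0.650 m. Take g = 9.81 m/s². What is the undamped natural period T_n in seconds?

1.62 s

For a simple pendulum ω_n = √(g/L) = √(9.81/0.650) = √15.09 = 3.885 rad/s.
T_n = 2π/ω_n = 6.283/3.885 = 1.617 s.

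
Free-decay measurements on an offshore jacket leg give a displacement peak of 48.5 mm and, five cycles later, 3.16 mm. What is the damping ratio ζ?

0.0866

Logarithmic decrement δ = (1/n)·ln(x₀/x_n) = (1/5)·ln(48.5/3.16) = (1/5)·ln(15.35) = 0.5462.
ζ = δ/√(4π² + δ²) = 0.5462/√(39.48 + 0.298) = 0.5462/6.307 = 0.08660.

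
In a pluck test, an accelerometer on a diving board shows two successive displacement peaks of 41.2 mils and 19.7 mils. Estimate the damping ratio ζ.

Logarithmic decrement δ = (1/n)·ln(x₀/x_n) = (1/1)·ln(41.2/19.7) = (1/1)·ln(2.091) = 0.7378.
ζ = δ/√(4π² + δ²) = 0.7378/√(39.48 + 0.544) = 0.7378/6.326 = 0.1166.

0.117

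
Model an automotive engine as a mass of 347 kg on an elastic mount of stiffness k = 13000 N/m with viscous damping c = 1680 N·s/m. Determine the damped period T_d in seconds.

1.12 s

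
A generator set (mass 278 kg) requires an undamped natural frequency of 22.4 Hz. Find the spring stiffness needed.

5510000 N/m

ω_n = 2πf_n = 2π × 22.4 = 140.7 rad/s.
k = m·ω_n² = 278 × 140.7² = 278 × 19810 = 5507000 N/m.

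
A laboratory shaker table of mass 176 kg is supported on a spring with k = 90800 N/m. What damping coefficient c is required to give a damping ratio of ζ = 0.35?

2800 N·s/m

c_c = 2√(k·m) = 2√(90800 × 176) = 7995 N·s/m.
c = ζ·c_c = 0.35 × 7995 = 2798 N·s/m.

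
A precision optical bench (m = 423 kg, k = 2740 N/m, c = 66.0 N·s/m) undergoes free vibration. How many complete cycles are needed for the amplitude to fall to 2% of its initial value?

ζ = c/(2√(km)) = 66.0/(2√(2740 × 423)) = 66.0/2153 = 0.03065.
Logarithmic decrement δ = 2πζ/√(1 − ζ²) = 2π × 0.03065/√(1 − 0.000940) = 0.1927.
x_n/x₀ = e^(−nδ) ≤ 0.02; take ln: n ≥ ln(1/0.02)/δ = 3.912/0.1927 = 20.30.
So 21 complete cycles are required.

21 cycles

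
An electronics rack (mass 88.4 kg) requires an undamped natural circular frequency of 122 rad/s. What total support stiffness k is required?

k = m·ω_n² = 88.4 × 122.0² = 88.4 × 14880 = 1316000 N/m.

1320000 N/m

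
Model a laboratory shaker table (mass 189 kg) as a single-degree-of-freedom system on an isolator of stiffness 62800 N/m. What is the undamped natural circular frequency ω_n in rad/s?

18.2 rad/s

ω_n = √(k/m) = √(62800/189) = √332.3 = 18.23 rad/s.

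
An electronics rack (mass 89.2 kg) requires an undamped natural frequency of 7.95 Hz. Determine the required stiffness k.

ω_n = 2πf_n = 2π × 7.95 = 49.95 rad/s.
k = m·ω_n² = 89.2 × 49.95² = 89.2 × 2495 = 222600 N/m.

223000 N/m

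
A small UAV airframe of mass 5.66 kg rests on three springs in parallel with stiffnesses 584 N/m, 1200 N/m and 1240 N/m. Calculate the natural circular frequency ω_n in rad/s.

23.1 rad/s

Parallel springs add: k_eq = 584 + 1200 + 1240 = 3024 N/m.
ω_n = √(k_eq/m) = √(3024/5.66) = √534.3 = 23.11 rad/s.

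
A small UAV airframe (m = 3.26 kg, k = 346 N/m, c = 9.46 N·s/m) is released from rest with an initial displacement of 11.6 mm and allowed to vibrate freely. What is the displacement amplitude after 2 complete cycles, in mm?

1.94 mm

ζ = c/(2√(km)) = 9.46/(2√(346 × 3.26)) = 9.46/67.17 = 0.1408.
Logarithmic decrement δ = 2πζ/√(1 − ζ²) = 2π × 0.1408/√(1 − 0.0198) = 0.8938.
After n cycles, x_n/x₀ = e^(−nδ), so x_2 = 11.6 × e^(−2 × 0.8938) = 11.6 × 0.1674 = 1.941 mm.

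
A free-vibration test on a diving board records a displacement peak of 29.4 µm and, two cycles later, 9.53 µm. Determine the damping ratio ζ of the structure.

0.0893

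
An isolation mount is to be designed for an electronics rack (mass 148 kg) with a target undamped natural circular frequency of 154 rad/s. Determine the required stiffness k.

3510000 N/m

k = m·ω_n² = 148 × 154.0² = 148 × 23720 = 3510000 N/m.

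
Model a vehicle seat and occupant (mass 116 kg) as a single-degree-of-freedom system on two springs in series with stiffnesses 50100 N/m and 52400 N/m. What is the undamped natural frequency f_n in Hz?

Series springs: 1/k_eq = 1/50100 + 1/52400 = 3.904×10^-5, so k_eq = 25610 N/m.
ω_n = √(k_eq/m) = √(25610/116) = √220.8 = 14.86 rad/s.
f_n = ω_n/(2π) = 14.86/6.283 = 2.365 Hz.

2.36 Hz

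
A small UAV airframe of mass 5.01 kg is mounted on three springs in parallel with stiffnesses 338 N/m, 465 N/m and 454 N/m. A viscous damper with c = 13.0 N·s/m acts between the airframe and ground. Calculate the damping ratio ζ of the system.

0.0819

Parallel springs add: k_eq = 338 + 465 + 454 = 1257 N/m.
ω_n = √(k_eq/m) = √(1257/5.01) = 15.84 rad/s.
Critical damping c_c = 2√(k_eq·m) = 2√(1257 × 5.01) = 158.7 N·s/m, so ζ = c/c_c = 13.0/158.7 = 0.08191.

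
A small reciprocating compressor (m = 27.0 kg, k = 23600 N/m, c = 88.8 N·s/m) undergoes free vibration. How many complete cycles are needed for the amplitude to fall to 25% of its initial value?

4 cycles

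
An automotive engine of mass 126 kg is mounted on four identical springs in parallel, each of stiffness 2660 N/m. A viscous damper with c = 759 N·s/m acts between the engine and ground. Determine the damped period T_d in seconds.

Parallel springs add: k_eq = 4 × 2660 = 10640 N/m.
ω_n = √(k_eq/m) = √(10640/126) = 9.189 rad/s.
Critical damping c_c = 2√(k_eq·m) = 2√(10640 × 126) = 2316 N·s/m, so ζ = c/c_c = 759/2316 = 0.3278.
ω_d = ω_n√(1 − ζ²) = 9.189 × √(1 − 0.107) = 8.682 rad/s.
T_d = 2π/ω_d = 0.7237 s.

0.724 s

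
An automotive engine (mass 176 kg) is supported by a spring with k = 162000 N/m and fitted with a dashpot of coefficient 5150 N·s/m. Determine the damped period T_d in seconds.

0.236 s

ω_n = √(k/m) = √(162000/176) = 30.34 rad/s.
Critical damping c_c = 2√(k·m) = 2√(162000 × 176) = 10680 N·s/m, so ζ = c/c_c = 5150/10680 = 0.4822.
ω_d = ω_n√(1 − ζ²) = 30.34 × √(1 − 0.233) = 26.58 rad/s.
T_d = 2π/ω_d = 0.2364 s.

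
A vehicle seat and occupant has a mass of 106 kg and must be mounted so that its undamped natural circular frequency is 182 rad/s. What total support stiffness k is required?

3510000 N/m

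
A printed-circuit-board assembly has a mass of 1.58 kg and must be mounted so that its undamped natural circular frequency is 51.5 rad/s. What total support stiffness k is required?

4190 N/m

k = m·ω_n² = 1.58 × 51.50² = 1.58 × 2652 = 4191 N/m.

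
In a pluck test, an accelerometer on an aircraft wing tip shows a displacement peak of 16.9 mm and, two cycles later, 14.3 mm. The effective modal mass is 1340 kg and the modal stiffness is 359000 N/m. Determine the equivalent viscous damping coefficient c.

583 N·s/m

Logarithmic decrement δ = (1/n)·ln(x₀/x_n) = (1/2)·ln(16.9/14.3) = (1/2)·ln(1.182) = 0.08353.
ζ = δ/√(4π² + δ²) = 0.08353/√(39.48 + 0.00698) = 0.08353/6.284 = 0.01329.
c = ζ · 2√(km) = 0.01329 × 2√(359000 × 1340) = 0.01329 × 43870 = 583.1 N·s/m.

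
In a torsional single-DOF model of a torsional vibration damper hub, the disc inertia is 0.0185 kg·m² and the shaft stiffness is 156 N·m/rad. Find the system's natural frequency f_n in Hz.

14.6 Hz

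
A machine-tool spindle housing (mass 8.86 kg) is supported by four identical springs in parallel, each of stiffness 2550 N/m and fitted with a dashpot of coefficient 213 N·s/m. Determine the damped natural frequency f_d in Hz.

5.05 Hz

Parallel springs add: k_eq = 4 × 2550 = 10200 N/m.
ω_n = √(k_eq/m) = √(10200/8.86) = 33.93 rad/s.
Critical damping c_c = 2√(k_eq·m) = 2√(10200 × 8.86) = 601.2 N·s/m, so ζ = c/c_c = 213/601.2 = 0.3543.
ω_d = ω_n√(1 − ζ²) = 33.93 × √(1 − 0.126) = 31.73 rad/s.
f_d = ω_d/(2π) = 5.050 Hz.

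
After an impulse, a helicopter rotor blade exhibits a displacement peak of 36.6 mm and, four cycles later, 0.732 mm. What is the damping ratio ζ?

0.154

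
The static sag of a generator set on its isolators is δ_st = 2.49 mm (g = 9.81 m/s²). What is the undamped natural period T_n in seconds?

ω_n = √(g/δ_st) = √(9.81/0.00249) = √3940 = 62.77 rad/s.
T_n = 2π/ω_n = 6.283/62.77 = 0.1001 s.

0.100 s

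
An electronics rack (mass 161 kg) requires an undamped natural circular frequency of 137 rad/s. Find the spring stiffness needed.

3020000 N/m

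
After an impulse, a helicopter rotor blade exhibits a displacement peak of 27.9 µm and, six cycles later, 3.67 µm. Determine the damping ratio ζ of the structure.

Logarithmic decrement δ = (1/n)·ln(x₀/x_n) = (1/6)·ln(27.9/3.67) = (1/6)·ln(7.602) = 0.3381.
ζ = δ/√(4π² + δ²) = 0.3381/√(39.48 + 0.114) = 0.3381/6.292 = 0.05373.

0.0537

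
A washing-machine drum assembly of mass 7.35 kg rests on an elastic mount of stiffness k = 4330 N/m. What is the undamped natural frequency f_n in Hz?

ω_n = √(k/m) = √(4330/7.35) = √589.1 = 24.27 rad/s.
f_n = ω_n/(2π) = 24.27/6.283 = 3.863 Hz.

3.86 Hz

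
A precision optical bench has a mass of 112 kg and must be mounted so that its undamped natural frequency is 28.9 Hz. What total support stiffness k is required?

ω_n = 2πf_n = 2π × 28.9 = 181.6 rad/s.
k = m·ω_n² = 112 × 181.6² = 112 × 32970 = 3693000 N/m.

3690000 N/m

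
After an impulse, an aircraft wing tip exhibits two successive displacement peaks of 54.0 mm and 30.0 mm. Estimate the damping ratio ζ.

0.0931

Logarithmic decrement δ = (1/n)·ln(x₀/x_n) = (1/1)·ln(54.0/30.0) = (1/1)·ln(1.800) = 0.5878.
ζ = δ/√(4π² + δ²) = 0.5878/√(39.48 + 0.345) = 0.5878/6.311 = 0.09314.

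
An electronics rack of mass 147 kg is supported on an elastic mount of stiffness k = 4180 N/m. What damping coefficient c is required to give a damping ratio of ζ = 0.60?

c_c = 2√(k·m) = 2√(4180 × 147) = 1568 N·s/m.
c = ζ·c_c = 0.60 × 1568 = 940.6 N·s/m.

941 N·s/m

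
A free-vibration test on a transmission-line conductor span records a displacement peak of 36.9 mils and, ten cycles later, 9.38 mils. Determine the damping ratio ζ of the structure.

Logarithmic decrement δ = (1/n)·ln(x₀/x_n) = (1/10)·ln(36.9/9.38) = (1/10)·ln(3.934) = 0.1370.
ζ = δ/√(4π² + δ²) = 0.1370/√(39.48 + 0.0188) = 0.1370/6.285 = 0.02179.

0.0218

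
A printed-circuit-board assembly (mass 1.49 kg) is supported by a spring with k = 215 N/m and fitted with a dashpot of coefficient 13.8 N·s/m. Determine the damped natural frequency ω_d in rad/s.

11.1 rad/s

ω_n = √(k/m) = √(215.0/1.49) = 12.01 rad/s.
Critical damping c_c = 2√(k·m) = 2√(215.0 × 1.49) = 35.80 N·s/m, so ζ = c/c_c = 13.8/35.80 = 0.3855.
ω_d = ω_n√(1 − ζ²) = 12.01 × √(1 − 0.149) = 11.08 rad/s.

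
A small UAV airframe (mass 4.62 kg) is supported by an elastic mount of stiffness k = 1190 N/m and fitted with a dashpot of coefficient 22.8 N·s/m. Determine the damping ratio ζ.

0.154

ω_n = √(k/m) = √(1190/4.62) = 16.05 rad/s.
Critical damping c_c = 2√(k·m) = 2√(1190 × 4.62) = 148.3 N·s/m, so ζ = c/c_c = 22.8/148.3 = 0.1537.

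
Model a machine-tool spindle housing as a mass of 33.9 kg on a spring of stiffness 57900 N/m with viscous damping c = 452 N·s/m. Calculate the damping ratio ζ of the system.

0.161

ω_n = √(k/m) = √(57900/33.9) = 41.33 rad/s.
Critical damping c_c = 2√(k·m) = 2√(57900 × 33.9) = 2802 N·s/m, so ζ = c/c_c = 452/2802 = 0.1613.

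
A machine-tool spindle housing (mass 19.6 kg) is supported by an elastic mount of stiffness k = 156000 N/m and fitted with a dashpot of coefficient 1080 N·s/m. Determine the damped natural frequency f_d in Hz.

ω_n = √(k/m) = √(156000/19.6) = 89.21 rad/s.
Critical damping c_c = 2√(k·m) = 2√(156000 × 19.6) = 3497 N·s/m, so ζ = c/c_c = 1080/3497 = 0.3088.
ω_d = ω_n√(1 − ζ²) = 89.21 × √(1 − 0.0954) = 84.85 rad/s.
f_d = ω_d/(2π) = 13.50 Hz.

13.5 Hz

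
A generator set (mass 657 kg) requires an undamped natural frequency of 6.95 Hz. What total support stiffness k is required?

ω_n = 2πf_n = 2π × 6.95 = 43.67 rad/s.
k = m·ω_n² = 657 × 43.67² = 657 × 1907 = 1253000 N/m.

1250000 N/m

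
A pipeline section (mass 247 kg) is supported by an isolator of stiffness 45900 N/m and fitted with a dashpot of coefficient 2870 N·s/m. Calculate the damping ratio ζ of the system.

0.426

ω_n = √(k/m) = √(45900/247) = 13.63 rad/s.
Critical damping c_c = 2√(k·m) = 2√(45900 × 247) = 6734 N·s/m, so ζ = c/c_c = 2870/6734 = 0.4262.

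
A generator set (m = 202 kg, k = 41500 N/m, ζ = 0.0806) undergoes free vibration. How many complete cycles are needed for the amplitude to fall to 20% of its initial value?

4 cycles

Logarithmic decrement δ = 2πζ/√(1 − ζ²) = 2π × 0.08060/√(1 − 0.00650) = 0.5081.
x_n/x₀ = e^(−nδ) ≤ 0.2; take ln: n ≥ ln(1/0.2)/δ = 1.609/0.5081 = 3.168.
So 4 complete cycles are required.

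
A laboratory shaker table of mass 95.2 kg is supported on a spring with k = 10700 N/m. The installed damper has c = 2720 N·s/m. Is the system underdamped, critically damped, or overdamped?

c_c = 2√(k·m) = 2019 N·s/m; ζ = c/c_c = 2720/2019 = 1.35.
Since ζ > 1 the system is overdamped.

overdamped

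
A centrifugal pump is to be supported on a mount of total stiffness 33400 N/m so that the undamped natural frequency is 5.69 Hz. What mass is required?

ω_n = 2πf_n = 2π × 5.69 = 35.75 rad/s.
m = k/ω_n² = 33400/35.75² = 33400/1278 = 26.13 kg.

26.1 kg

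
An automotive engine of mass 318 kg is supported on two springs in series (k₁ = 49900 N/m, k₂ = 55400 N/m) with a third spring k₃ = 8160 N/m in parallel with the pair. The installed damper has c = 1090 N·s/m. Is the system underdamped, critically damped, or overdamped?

underdamped

Series pair: k_s = k₁k₂/(k₁+k₂) = (49900)(55400)/(49900 + 55400) = 26250 N/m. In parallel with k₃: k_eq = 26250 + 8160 = 34410 N/m.
c_c = 2√(k_eq·m) = 6616 N·s/m; ζ = c/c_c = 1090/6616 = 0.165.
Since ζ < 1 the system is underdamped.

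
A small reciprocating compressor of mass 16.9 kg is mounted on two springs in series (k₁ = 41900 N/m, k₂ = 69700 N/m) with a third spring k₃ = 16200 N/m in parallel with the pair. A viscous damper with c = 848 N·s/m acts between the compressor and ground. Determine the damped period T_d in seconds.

Series pair: k_s = k₁k₂/(k₁+k₂) = (41900)(69700)/(41900 + 69700) = 26170 N/m. In parallel with k₃: k_eq = 26170 + 16200 = 42370 N/m.
ω_n = √(k_eq/m) = √(42370/16.9) = 50.07 rad/s.
Critical damping c_c = 2√(k_eq·m) = 2√(42370 × 16.9) = 1692 N·s/m, so ζ = c/c_c = 848/1692 = 0.5011.
ω_d = ω_n√(1 − ζ²) = 50.07 × √(1 − 0.251) = 43.33 rad/s.
T_d = 2π/ω_d = 0.1450 s.

0.145 s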